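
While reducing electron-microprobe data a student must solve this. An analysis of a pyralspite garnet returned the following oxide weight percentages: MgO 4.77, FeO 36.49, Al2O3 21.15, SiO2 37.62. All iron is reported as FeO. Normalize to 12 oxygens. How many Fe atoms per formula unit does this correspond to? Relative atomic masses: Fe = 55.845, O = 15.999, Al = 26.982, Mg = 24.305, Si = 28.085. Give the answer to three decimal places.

2.437 Fe apfu

MgO: 4.77/40.304 = 0.11835 mol → 0.11835 mol Mg, 0.11835 mol O.
FeO: 36.49/71.844 = 0.50791 mol → 0.50791 mol Fe, 0.50791 mol O.
Al2O3: 21.15/101.961 = 0.20743 mol → 0.41486 mol Al, 0.62229 mol O.
SiO2: 37.62/60.083 = 0.62613 mol → 0.62613 mol Si, 1.25226 mol O.
Total oxygen = 2.50081 mol. Normalization factor = 12/2.50081 = 4.79845.
Fe per 12 O = 0.50791 × 4.79845 = 2.437.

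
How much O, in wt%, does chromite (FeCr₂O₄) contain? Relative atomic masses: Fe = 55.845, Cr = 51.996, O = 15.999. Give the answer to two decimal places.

28.59 wt%

Formula mass = 1·55.845 + 2·51.996 + 4·15.999 = 223.833 g/mol, of which 63.996 g is O.
So O makes up 63.996/223.833 = 0.2859 of the mass, i.e. 28.59%.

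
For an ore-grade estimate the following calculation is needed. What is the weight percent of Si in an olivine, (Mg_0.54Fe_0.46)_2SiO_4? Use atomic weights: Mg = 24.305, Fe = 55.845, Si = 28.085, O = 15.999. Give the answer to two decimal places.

M((Mg_0.54Fe_0.46)_2SiO_4) = 169.708 g/mol.
Si contributes 1 × 28.085 = 28.085 g per mole.
28.085/169.708 = 0.1655 → 16.55%.

16.55 wt%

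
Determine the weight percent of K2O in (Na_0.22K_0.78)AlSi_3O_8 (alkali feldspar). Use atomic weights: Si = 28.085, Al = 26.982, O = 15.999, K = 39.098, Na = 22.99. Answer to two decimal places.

Molar mass of (Na_0.22K_0.78)AlSi_3O_8 = 0.22×22.99 + 0.78×39.098 + 1×26.982 + 3×28.085 + 8×15.999 = 274.783 g/mol.
Each formula unit contains 0.78 K, equivalent to 0.78/2 = 0.3900 mol K2O.
M(K2O) = 2×39.098 + 1×15.999 = 94.195 g/mol.
Mass of K2O per formula unit = 0.3900 × 94.195 = 36.736 g.
K2O wt% = 36.736 / 274.783 × 100 = 13.37%.

13.37 wt%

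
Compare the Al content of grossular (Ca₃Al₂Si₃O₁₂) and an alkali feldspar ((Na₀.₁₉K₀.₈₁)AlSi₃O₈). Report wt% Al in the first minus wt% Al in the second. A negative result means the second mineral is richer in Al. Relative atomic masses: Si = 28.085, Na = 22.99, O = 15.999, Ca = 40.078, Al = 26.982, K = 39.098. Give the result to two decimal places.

Al in Ca₃Al₂Si₃O₁₂: molar mass 450.441 g/mol; 2×26.982 = 53.964 g → 11.98 wt%.
Al in (Na₀.₁₉K₀.₈₁)AlSi₃O₈: molar mass 275.266 g/mol; 1×26.982 = 26.982 g → 9.80 wt%.
Difference = 11.98 − 9.80 = 2.18 percentage points.

2.18 percentage points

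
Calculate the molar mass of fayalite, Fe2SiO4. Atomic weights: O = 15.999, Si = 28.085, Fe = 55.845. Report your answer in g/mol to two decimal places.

203.77 g/mol

Fe: 2 × 55.845 = 111.6900
Si: 1 × 28.085 = 28.0850
O: 4 × 15.999 = 63.9960
Summing the contributions gives the formula mass.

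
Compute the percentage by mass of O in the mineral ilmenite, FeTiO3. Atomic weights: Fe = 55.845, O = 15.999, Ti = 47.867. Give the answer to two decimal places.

Formula mass = 1·55.845 + 1·47.867 + 3·15.999 = 151.709 g/mol, of which 47.997 g is O.
So O makes up 47.997/151.709 = 0.3164 of the mass, i.e. 31.64%.

31.64 mass %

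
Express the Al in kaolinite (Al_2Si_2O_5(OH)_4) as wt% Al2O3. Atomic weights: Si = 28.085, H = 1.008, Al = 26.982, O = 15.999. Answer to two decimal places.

Molar mass of Al_2Si_2O_5(OH)_4 = 2×26.982 + 2×28.085 + 9×15.999 + 4×1.008 = 258.157 g/mol.
Each formula unit contains 2 Al, equivalent to 2/2 = 1.0000 mol Al2O3.
M(Al2O3) = 2×26.982 + 3×15.999 = 101.961 g/mol.
Mass of Al2O3 per formula unit = 1.0000 × 101.961 = 101.961 g.
Al2O3 wt% = 101.961 / 258.157 × 100 = 39.50%.

39.50 wt%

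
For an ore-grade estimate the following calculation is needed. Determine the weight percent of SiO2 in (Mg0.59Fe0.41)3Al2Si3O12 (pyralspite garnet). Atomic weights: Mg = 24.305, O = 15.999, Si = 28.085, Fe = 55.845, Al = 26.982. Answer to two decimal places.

Molar mass of (Mg0.59Fe0.41)3Al2Si3O12 = 1.77*24.305 + 1.23*55.845 + 2*26.982 + 3*28.085 + 12*15.999 = 441.916 g/mol.
Each formula unit contains 3 Si, equivalent to 3/1 = 3.0000 mol SiO2.
M(SiO2) = 1×28.085 + 2×15.999 = 60.083 g/mol.
Mass of SiO2 per formula unit = 3.0000 × 60.083 = 180.249 g.
SiO2 wt% = 180.249 / 441.916 × 100 = 40.79%.

40.79 wt%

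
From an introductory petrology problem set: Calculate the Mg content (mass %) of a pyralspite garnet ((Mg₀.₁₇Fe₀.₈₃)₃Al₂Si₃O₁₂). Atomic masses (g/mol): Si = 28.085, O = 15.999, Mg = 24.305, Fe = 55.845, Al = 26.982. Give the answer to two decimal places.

Molar mass of (Mg₀.₁₇Fe₀.₈₃)₃Al₂Si₃O₁₂: 0.51*24.305 + 2.49*55.845 + 2*26.982 + 3*28.085 + 12*15.999 = 481.657 g/mol.
Mass of Mg per formula unit: 0.51 × 24.305 = 12.396 g.
Weight fraction Mg = 12.396 / 481.657 = 0.0257.

2.57 mass %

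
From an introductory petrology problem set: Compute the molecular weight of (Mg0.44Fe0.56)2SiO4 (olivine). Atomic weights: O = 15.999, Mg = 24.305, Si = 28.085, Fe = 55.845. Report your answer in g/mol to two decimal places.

The formula mass is the sum 0.88×24.305 + 1.12×55.845 + 1×28.085 + 4×15.999.

176.02 g/mol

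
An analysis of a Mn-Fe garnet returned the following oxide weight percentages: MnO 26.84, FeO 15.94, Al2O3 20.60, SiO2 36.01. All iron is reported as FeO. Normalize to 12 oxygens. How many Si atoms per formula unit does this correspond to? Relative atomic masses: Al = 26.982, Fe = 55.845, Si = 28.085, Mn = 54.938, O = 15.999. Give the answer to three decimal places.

MnO (M=70.937): mol = 0.37836; Mn = 0.37836, O = 0.37836.
FeO (M=71.844): mol = 0.22187; Fe = 0.22187, O = 0.22187.
Al2O3 (M=101.961): mol = 0.20204; Al = 0.40408, O = 0.60612.
SiO2 (M=60.083): mol = 0.59934; Si = 0.59934, O = 1.19868.
ΣO = 2.40503; factor = 12/ΣO = 4.98954.
Si apfu = 0.59934 × 4.98954 = 2.990.

2.990 Si apfu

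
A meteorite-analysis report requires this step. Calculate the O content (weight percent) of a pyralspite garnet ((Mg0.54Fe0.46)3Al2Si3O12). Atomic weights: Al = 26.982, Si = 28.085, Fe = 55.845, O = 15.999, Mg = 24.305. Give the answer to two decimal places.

Molar mass of (Mg0.54Fe0.46)3Al2Si3O12: 1.62×24.305 + 1.38×55.845 + 2×26.982 + 3×28.085 + 12×15.999 = 446.647 g/mol.
Mass of O per formula unit: 12 × 15.999 = 191.988 g.
Weight fraction O = 191.988 / 446.647 = 0.4298.

42.98 weight percent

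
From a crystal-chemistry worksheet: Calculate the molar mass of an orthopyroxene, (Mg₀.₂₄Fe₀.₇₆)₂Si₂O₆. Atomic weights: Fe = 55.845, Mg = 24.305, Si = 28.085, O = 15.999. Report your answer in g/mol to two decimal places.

M = 0.48(24.305) + 1.52(55.845) + 2(28.085) + 6(15.999)

248.71 g/mol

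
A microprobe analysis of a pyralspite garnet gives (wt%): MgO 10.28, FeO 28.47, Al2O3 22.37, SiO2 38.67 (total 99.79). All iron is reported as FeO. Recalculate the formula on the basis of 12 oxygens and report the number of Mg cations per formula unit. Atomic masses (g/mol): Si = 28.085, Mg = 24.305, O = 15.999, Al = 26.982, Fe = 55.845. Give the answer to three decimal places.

1.179 Mg apfu

MgO: 10.28/40.304 = 0.25506 mol → 0.25506 mol Mg, 0.25506 mol O.
FeO: 28.47/71.844 = 0.39628 mol → 0.39628 mol Fe, 0.39628 mol O.
Al2O3: 22.37/101.961 = 0.21940 mol → 0.43880 mol Al, 0.65820 mol O.
SiO2: 38.67/60.083 = 0.64361 mol → 0.64361 mol Si, 1.28722 mol O.
Total oxygen = 2.59676 mol. Normalization factor = 12/2.59676 = 4.62114.
Mg per 12 O = 0.25506 × 4.62114 = 1.179.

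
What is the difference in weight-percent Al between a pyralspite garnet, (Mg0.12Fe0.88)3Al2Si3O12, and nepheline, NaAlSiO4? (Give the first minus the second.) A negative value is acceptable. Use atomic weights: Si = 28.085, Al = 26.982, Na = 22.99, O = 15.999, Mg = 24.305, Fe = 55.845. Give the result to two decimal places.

-7.90 percentage points

M((Mg0.12Fe0.88)3Al2Si3O12) = 486.388 g/mol, so wt% Al = 53.964/486.388 × 100 = 11.09%.
M(NaAlSiO4) = 142.053 g/mol, so wt% Al = 26.982/142.053 × 100 = 18.99%.
11.09 − 18.99 = -7.90 pp.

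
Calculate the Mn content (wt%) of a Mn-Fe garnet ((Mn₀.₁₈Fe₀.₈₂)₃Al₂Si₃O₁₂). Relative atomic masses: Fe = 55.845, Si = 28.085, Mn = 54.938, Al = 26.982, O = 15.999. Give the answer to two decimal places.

Molar mass of (Mn₀.₁₈Fe₀.₈₂)₃Al₂Si₃O₁₂: 0.54*54.938 + 2.46*55.845 + 2*26.982 + 3*28.085 + 12*15.999 = 497.252 g/mol.
Mass of Mn per formula unit: 0.54 × 54.938 = 29.667 g.
Weight fraction Mn = 29.667 / 497.252 = 0.0597.

5.97 wt%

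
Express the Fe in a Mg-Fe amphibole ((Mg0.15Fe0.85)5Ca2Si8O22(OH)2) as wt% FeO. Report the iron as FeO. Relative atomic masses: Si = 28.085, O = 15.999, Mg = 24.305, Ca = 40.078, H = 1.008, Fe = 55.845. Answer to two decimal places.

32.26 wt%

Molar mass of (Mg0.15Fe0.85)5Ca2Si8O22(OH)2 = 0.75×24.305 + 4.25×55.845 + 2×40.078 + 8×28.085 + 24×15.999 + 2×1.008 = 946.398 g/mol.
Each formula unit contains 4.25 Fe, equivalent to 4.25/1 = 4.2500 mol FeO.
M(FeO) = 1×55.845 + 1×15.999 = 71.844 g/mol.
Mass of FeO per formula unit = 4.2500 × 71.844 = 305.337 g.
FeO wt% = 305.337 / 946.398 × 100 = 32.26%.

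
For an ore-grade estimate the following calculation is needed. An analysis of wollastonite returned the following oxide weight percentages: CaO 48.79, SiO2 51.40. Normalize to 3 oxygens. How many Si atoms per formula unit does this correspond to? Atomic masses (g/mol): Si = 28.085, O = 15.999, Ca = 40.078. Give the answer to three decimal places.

0.994 Si apfu

CaO (M=56.077): mol = 0.87005; Ca = 0.87005, O = 0.87005.
SiO2 (M=60.083): mol = 0.85548; Si = 0.85548, O = 1.71096.
ΣO = 2.58101; factor = 3/ΣO = 1.16234.
Si apfu = 0.85548 × 1.16234 = 0.994.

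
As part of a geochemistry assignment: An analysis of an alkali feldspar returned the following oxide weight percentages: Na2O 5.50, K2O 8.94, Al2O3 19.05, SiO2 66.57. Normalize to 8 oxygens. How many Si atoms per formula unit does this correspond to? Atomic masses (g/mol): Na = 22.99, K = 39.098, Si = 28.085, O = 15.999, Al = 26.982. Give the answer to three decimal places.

Na2O (M=61.979): mol = 0.08874; Na = 0.17748, O = 0.08874.
K2O (M=94.195): mol = 0.09491; K = 0.18982, O = 0.09491.
Al2O3 (M=101.961): mol = 0.18684; Al = 0.37368, O = 0.56052.
SiO2 (M=60.083): mol = 1.10797; Si = 1.10797, O = 2.21594.
ΣO = 2.96011; factor = 8/ΣO = 2.70260.
Si apfu = 1.10797 × 2.70260 = 2.994.

2.994 Si apfu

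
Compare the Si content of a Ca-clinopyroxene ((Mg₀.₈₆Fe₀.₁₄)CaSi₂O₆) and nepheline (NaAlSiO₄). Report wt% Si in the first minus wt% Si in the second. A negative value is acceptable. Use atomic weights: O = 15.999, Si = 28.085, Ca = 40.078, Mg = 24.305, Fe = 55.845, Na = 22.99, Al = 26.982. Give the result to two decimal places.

5.65 percentage points

First mineral: 56.170 g Si in 220.963 g formula = 25.42 wt% Si.
Second mineral: 28.085 g Si in 142.053 g formula = 19.77 wt% Si.
25.42% − 19.77% gives a difference of 5.65 percentage points.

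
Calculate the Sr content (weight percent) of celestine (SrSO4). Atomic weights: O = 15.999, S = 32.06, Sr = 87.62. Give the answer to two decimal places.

47.70 weight percent

M(SrSO4) = 183.676 g/mol.
Sr contributes 1 × 87.62 = 87.620 g per mole.
87.620/183.676 = 0.4770 → 47.70%.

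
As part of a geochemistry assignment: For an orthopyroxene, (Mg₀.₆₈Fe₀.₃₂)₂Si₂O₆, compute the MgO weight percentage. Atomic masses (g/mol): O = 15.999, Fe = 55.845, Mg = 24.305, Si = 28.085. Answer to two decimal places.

Formula mass = 220.960 g/mol.
1.36 Mg → 1.3600 mol MgO per formula unit; M(MgO) = 40.304, so MgO mass = 54.813 g.
54.813/220.960 × 100 = 24.81 wt%.

24.81 wt%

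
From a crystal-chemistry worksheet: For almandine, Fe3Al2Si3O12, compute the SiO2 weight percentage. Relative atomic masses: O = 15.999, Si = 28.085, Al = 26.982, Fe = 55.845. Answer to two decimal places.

Formula mass = 497.742 g/mol.
3 Si → 3.0000 mol SiO2 per formula unit; M(SiO2) = 60.083, so SiO2 mass = 180.249 g.
180.249/497.742 × 100 = 36.21 wt%.

36.21 wt%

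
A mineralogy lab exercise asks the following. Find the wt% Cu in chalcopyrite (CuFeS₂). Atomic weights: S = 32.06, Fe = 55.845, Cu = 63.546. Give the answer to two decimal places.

34.63 weight percent

Molar mass of CuFeS₂: 1·63.546 + 1·55.845 + 2·32.06 = 183.511 g/mol.
Mass of Cu per formula unit: 1 × 63.546 = 63.546 g.
Weight fraction Cu = 63.546 / 183.511 = 0.3463.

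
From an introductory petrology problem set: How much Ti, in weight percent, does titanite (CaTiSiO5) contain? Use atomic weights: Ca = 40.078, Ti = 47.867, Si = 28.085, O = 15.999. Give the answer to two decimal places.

Formula mass = 1×40.078 + 1×47.867 + 1×28.085 + 5×15.999 = 196.025 g/mol, of which 47.867 g is Ti.
So Ti makes up 47.867/196.025 = 0.2442 of the mass, i.e. 24.42%.

24.42 weight percent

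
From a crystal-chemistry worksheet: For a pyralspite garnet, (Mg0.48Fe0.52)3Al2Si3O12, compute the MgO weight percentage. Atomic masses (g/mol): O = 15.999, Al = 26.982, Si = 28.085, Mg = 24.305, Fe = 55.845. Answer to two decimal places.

M((Mg0.48Fe0.52)3Al2Si3O12) = 452.324 g/mol; M(MgO) = 40.304 g/mol.
Moles MgO per formula unit = 1.44 Mg ÷ 1 = 1.4400.
MgO fraction = (1.4400 × 40.304) / 452.324 = 58.038/452.324 = 0.1283.

12.83 wt%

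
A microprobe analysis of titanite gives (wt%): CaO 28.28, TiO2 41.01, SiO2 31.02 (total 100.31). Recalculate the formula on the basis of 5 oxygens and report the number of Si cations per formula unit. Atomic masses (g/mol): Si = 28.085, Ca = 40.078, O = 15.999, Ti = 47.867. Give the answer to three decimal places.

1.007 Si apfu

28.28 wt% CaO ÷ 56.077 g/mol = 0.50431 mol, giving 0.50431 Ca and 0.50431 O.
41.01 wt% TiO2 ÷ 79.865 g/mol = 0.51349 mol, giving 0.51349 Ti and 1.02698 O.
31.02 wt% SiO2 ÷ 60.083 g/mol = 0.51629 mol, giving 0.51629 Si and 1.03258 O.
Oxygen sums to 2.56387; scaling by 5/2.56387 = 1.95018 puts the formula on 5 O.
Si: 0.51629 × 1.95018 = 1.007 atoms per formula unit.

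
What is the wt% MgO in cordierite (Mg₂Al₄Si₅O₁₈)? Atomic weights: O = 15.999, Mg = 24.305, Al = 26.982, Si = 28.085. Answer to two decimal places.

M(Mg₂Al₄Si₅O₁₈) = 584.945 g/mol; M(MgO) = 40.304 g/mol.
Moles MgO per formula unit = 2 Mg ÷ 1 = 2.0000.
MgO fraction = (2.0000 × 40.304) / 584.945 = 80.608/584.945 = 0.1378.

13.78 wt%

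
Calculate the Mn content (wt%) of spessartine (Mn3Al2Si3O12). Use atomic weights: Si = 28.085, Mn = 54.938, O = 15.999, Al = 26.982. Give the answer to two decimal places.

Formula mass = 3×54.938 + 2×26.982 + 3×28.085 + 12×15.999 = 495.021 g/mol, of which 164.814 g is Mn.
So Mn makes up 164.814/495.021 = 0.3329 of the mass, i.e. 33.29%.

33.29 wt%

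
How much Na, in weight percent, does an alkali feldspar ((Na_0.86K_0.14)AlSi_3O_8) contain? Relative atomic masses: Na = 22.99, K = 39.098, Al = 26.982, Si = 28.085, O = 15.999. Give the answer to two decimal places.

M((Na_0.86K_0.14)AlSi_3O_8) = 264.474 g/mol.
Na contributes 0.86 × 22.99 = 19.771 g per mole.
19.771/264.474 = 0.0748 → 7.48%.

7.48 weight percent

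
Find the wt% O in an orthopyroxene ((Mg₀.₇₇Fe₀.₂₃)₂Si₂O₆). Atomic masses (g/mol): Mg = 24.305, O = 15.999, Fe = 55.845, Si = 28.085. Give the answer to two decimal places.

44.59 mass %

M((Mg₀.₇₇Fe₀.₂₃)₂Si₂O₆) = 215.282 g/mol.
O contributes 6 × 15.999 = 95.994 g per mole.
95.994/215.282 = 0.4459 → 44.59%.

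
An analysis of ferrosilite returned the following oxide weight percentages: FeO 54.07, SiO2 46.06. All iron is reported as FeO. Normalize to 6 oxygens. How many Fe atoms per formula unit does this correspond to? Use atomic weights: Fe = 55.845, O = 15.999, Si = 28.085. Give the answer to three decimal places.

54.07 wt% FeO ÷ 71.844 g/mol = 0.75260 mol, giving 0.75260 Fe and 0.75260 O.
46.06 wt% SiO2 ÷ 60.083 g/mol = 0.76661 mol, giving 0.76661 Si and 1.53322 O.
Oxygen sums to 2.28582; scaling by 6/2.28582 = 2.62488 puts the formula on 6 O.
Fe: 0.75260 × 2.62488 = 1.975 atoms per formula unit.

1.975 Fe apfu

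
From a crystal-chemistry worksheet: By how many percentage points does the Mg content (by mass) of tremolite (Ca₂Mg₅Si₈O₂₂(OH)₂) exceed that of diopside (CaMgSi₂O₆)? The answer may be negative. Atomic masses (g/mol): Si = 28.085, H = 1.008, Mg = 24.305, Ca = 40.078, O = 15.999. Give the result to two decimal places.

3.74 percentage points

Mg in Ca₂Mg₅Si₈O₂₂(OH)₂: molar mass 812.353 g/mol; 5×24.305 = 121.525 g → 14.96 wt%.
Mg in CaMgSi₂O₆: molar mass 216.547 g/mol; 1×24.305 = 24.305 g → 11.22 wt%.
Difference = 14.96 − 11.22 = 3.74 percentage points.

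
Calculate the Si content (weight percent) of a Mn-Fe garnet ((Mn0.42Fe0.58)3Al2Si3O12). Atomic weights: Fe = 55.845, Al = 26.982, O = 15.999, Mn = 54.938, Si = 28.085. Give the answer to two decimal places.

Molar mass of (Mn0.42Fe0.58)3Al2Si3O12: 1.26*54.938 + 1.74*55.845 + 2*26.982 + 3*28.085 + 12*15.999 = 496.599 g/mol.
Mass of Si per formula unit: 3 × 28.085 = 84.255 g.
Weight fraction Si = 84.255 / 496.599 = 0.1697.

16.97 weight percent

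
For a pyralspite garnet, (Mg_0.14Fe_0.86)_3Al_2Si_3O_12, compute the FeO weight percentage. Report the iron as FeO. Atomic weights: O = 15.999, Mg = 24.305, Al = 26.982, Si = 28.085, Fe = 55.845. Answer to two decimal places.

38.26 wt%

Molar mass of (Mg_0.14Fe_0.86)_3Al_2Si_3O_12 = 0.42*24.305 + 2.58*55.845 + 2*26.982 + 3*28.085 + 12*15.999 = 484.495 g/mol.
Each formula unit contains 2.58 Fe, equivalent to 2.58/1 = 2.5800 mol FeO.
M(FeO) = 1×55.845 + 1×15.999 = 71.844 g/mol.
Mass of FeO per formula unit = 2.5800 × 71.844 = 185.358 g.
FeO wt% = 185.358 / 484.495 × 100 = 38.26%.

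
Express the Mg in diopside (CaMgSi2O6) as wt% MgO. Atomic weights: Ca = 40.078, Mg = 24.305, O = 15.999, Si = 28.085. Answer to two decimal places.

18.61 wt%

Molar mass of CaMgSi2O6 = 1×40.078 + 1×24.305 + 2×28.085 + 6×15.999 = 216.547 g/mol.
Each formula unit contains 1 Mg, equivalent to 1/1 = 1.0000 mol MgO.
M(MgO) = 1×24.305 + 1×15.999 = 40.304 g/mol.
Mass of MgO per formula unit = 1.0000 × 40.304 = 40.304 g.
MgO wt% = 40.304 / 216.547 × 100 = 18.61%.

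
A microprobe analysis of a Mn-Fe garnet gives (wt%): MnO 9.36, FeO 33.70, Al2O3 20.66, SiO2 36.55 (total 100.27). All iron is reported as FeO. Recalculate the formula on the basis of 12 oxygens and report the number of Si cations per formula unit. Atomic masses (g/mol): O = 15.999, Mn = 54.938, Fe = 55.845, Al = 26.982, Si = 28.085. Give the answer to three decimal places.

3.010 Si apfu

MnO: 9.36/70.937 = 0.13195 mol → 0.13195 mol Mn, 0.13195 mol O.
FeO: 33.70/71.844 = 0.46907 mol → 0.46907 mol Fe, 0.46907 mol O.
Al2O3: 20.66/101.961 = 0.20263 mol → 0.40526 mol Al, 0.60789 mol O.
SiO2: 36.55/60.083 = 0.60833 mol → 0.60833 mol Si, 1.21666 mol O.
Total oxygen = 2.42557 mol. Normalization factor = 12/2.42557 = 4.94729.
Si per 12 O = 0.60833 × 4.94729 = 3.010.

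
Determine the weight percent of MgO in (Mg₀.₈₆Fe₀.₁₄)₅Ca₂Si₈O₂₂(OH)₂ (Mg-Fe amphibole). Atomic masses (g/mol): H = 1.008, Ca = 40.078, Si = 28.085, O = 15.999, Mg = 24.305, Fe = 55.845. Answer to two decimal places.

20.77 wt%

Molar mass of (Mg₀.₈₆Fe₀.₁₄)₅Ca₂Si₈O₂₂(OH)₂ = 4.30×24.305 + 0.70×55.845 + 2×40.078 + 8×28.085 + 24×15.999 + 2×1.008 = 834.431 g/mol.
Each formula unit contains 4.30 Mg, equivalent to 4.30/1 = 4.3000 mol MgO.
M(MgO) = 1×24.305 + 1×15.999 = 40.304 g/mol.
Mass of MgO per formula unit = 4.3000 × 40.304 = 173.307 g.
MgO wt% = 173.307 / 834.431 × 100 = 20.77%.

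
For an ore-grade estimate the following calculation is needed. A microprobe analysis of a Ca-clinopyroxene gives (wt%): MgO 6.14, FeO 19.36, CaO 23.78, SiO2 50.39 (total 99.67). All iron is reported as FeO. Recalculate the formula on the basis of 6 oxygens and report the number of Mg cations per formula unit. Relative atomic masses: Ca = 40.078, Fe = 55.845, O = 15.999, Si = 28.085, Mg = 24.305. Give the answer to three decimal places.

MgO (M=40.304): mol = 0.15234; Mg = 0.15234, O = 0.15234.
FeO (M=71.844): mol = 0.26947; Fe = 0.26947, O = 0.26947.
CaO (M=56.077): mol = 0.42406; Ca = 0.42406, O = 0.42406.
SiO2 (M=60.083): mol = 0.83867; Si = 0.83867, O = 1.67734.
ΣO = 2.52321; factor = 6/ΣO = 2.37792.
Mg apfu = 0.15234 × 2.37792 = 0.362.

0.362 Mg apfu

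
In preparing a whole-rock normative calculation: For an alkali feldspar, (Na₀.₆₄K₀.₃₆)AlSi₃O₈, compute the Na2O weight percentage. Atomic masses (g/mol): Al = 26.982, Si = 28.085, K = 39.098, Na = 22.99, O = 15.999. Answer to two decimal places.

M((Na₀.₆₄K₀.₃₆)AlSi₃O₈) = 268.018 g/mol; M(Na2O) = 61.979 g/mol.
Moles Na2O per formula unit = 0.64 Na ÷ 2 = 0.3200.
Na2O fraction = (0.3200 × 61.979) / 268.018 = 19.833/268.018 = 0.0740.

7.40 wt%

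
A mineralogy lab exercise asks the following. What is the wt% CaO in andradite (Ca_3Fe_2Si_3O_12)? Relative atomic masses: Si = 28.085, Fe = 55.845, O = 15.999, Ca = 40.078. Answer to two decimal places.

33.11 wt%

Formula mass = 508.167 g/mol.
3 Ca → 3.0000 mol CaO per formula unit; M(CaO) = 56.077, so CaO mass = 168.231 g.
168.231/508.167 × 100 = 33.11 wt%.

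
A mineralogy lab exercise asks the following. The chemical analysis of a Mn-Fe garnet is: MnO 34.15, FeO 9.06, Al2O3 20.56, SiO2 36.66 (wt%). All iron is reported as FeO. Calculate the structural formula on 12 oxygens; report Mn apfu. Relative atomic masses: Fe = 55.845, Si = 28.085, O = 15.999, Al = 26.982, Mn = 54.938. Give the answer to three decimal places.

34.15 wt% MnO ÷ 70.937 g/mol = 0.48141 mol, giving 0.48141 Mn and 0.48141 O.
9.06 wt% FeO ÷ 71.844 g/mol = 0.12611 mol, giving 0.12611 Fe and 0.12611 O.
20.56 wt% Al2O3 ÷ 101.961 g/mol = 0.20165 mol, giving 0.40330 Al and 0.60495 O.
36.66 wt% SiO2 ÷ 60.083 g/mol = 0.61016 mol, giving 0.61016 Si and 1.22032 O.
Oxygen sums to 2.43279; scaling by 12/2.43279 = 4.93261 puts the formula on 12 O.
Mn: 0.48141 × 4.93261 = 2.375 atoms per formula unit.

2.375 Mn apfu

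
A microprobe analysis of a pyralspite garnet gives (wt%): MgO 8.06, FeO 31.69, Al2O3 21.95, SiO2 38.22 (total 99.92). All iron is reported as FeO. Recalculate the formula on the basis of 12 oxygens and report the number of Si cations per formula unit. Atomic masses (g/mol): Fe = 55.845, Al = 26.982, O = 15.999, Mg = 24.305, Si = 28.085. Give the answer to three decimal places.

MgO (M=40.304): mol = 0.19998; Mg = 0.19998, O = 0.19998.
FeO (M=71.844): mol = 0.44109; Fe = 0.44109, O = 0.44109.
Al2O3 (M=101.961): mol = 0.21528; Al = 0.43056, O = 0.64584.
SiO2 (M=60.083): mol = 0.63612; Si = 0.63612, O = 1.27224.
ΣO = 2.55915; factor = 12/ΣO = 4.68906.
Si apfu = 0.63612 × 4.68906 = 2.983.

2.983 Si apfu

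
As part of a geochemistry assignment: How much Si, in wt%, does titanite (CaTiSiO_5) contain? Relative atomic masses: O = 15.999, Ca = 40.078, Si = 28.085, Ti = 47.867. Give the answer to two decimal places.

M(CaTiSiO_5) = 196.025 g/mol.
Si contributes 1 × 28.085 = 28.085 g per mole.
28.085/196.025 = 0.1433 → 14.33%.

14.33 wt%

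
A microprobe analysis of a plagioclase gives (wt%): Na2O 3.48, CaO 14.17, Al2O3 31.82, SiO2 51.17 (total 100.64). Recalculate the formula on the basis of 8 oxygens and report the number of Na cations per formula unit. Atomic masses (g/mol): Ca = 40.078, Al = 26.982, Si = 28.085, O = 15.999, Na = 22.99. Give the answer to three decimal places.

0.305 Na apfu

Na2O (M=61.979): mol = 0.05615; Na = 0.11230, O = 0.05615.
CaO (M=56.077): mol = 0.25269; Ca = 0.25269, O = 0.25269.
Al2O3 (M=101.961): mol = 0.31208; Al = 0.62416, O = 0.93624.
SiO2 (M=60.083): mol = 0.85166; Si = 0.85166, O = 1.70332.
ΣO = 2.94840; factor = 8/ΣO = 2.71334.
Na apfu = 0.11230 × 2.71334 = 0.305.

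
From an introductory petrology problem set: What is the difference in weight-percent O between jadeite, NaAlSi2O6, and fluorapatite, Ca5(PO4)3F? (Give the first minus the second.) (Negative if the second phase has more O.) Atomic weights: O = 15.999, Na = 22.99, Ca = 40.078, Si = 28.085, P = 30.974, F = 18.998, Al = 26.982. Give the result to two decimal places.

9.42 percentage points

M(NaAlSi2O6) = 202.136 g/mol, so wt% O = 95.994/202.136 × 100 = 47.49%.
M(Ca5(PO4)3F) = 504.298 g/mol, so wt% O = 191.988/504.298 × 100 = 38.07%.
47.49 − 38.07 = 9.42 pp.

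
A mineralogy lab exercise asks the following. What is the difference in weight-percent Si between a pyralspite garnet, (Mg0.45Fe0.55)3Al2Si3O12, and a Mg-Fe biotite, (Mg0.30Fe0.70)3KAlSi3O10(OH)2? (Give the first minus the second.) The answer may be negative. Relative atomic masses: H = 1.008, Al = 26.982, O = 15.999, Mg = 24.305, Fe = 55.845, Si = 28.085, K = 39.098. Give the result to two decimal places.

M((Mg0.45Fe0.55)3Al2Si3O12) = 455.163 g/mol, so wt% Si = 84.255/455.163 × 100 = 18.51%.
M((Mg0.30Fe0.70)3KAlSi3O10(OH)2) = 483.488 g/mol, so wt% Si = 84.255/483.488 × 100 = 17.43%.
18.51 − 17.43 = 1.08 pp.

1.08 percentage points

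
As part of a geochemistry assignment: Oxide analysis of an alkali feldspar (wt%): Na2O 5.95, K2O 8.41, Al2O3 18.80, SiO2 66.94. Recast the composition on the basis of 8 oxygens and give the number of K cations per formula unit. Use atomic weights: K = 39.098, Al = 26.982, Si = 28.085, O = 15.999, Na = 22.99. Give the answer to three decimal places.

0.482 K apfu

Na2O (M=61.979): mol = 0.09600; Na = 0.19200, O = 0.09600.
K2O (M=94.195): mol = 0.08928; K = 0.17856, O = 0.08928.
Al2O3 (M=101.961): mol = 0.18438; Al = 0.36876, O = 0.55314.
SiO2 (M=60.083): mol = 1.11413; Si = 1.11413, O = 2.22826.
ΣO = 2.96668; factor = 8/ΣO = 2.69662.
K apfu = 0.17856 × 2.69662 = 0.482.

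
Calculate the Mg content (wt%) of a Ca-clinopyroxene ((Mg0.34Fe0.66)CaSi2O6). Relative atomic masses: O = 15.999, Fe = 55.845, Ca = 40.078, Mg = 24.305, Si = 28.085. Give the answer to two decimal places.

M((Mg0.34Fe0.66)CaSi2O6) = 237.363 g/mol.
Mg contributes 0.34 × 24.305 = 8.264 g per mole.
8.264/237.363 = 0.0348 → 3.48%.

3.48 wt%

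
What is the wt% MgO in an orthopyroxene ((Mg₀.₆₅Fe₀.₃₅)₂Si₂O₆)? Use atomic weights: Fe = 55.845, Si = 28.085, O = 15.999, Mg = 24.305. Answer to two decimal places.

23.51 wt%

Molar mass of (Mg₀.₆₅Fe₀.₃₅)₂Si₂O₆ = 1.30·24.305 + 0.70·55.845 + 2·28.085 + 6·15.999 = 222.852 g/mol.
Each formula unit contains 1.30 Mg, equivalent to 1.30/1 = 1.3000 mol MgO.
M(MgO) = 1×24.305 + 1×15.999 = 40.304 g/mol.
Mass of MgO per formula unit = 1.3000 × 40.304 = 52.395 g.
MgO wt% = 52.395 / 222.852 × 100 = 23.51%.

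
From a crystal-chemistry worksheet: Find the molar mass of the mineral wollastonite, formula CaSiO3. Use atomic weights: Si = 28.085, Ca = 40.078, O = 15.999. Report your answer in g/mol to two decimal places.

M = 1*40.078 + 1*28.085 + 3*15.999

116.16 g/mol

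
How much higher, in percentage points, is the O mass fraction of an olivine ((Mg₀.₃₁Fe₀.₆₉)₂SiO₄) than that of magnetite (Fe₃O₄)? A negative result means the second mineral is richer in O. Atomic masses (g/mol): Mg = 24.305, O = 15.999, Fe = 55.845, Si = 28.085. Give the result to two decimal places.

7.10 percentage points

O in (Mg₀.₃₁Fe₀.₆₉)₂SiO₄: molar mass 184.216 g/mol; 4×15.999 = 63.996 g → 34.74 wt%.
O in Fe₃O₄: molar mass 231.531 g/mol; 4×15.999 = 63.996 g → 27.64 wt%.
Difference = 34.74 − 27.64 = 7.10 percentage points.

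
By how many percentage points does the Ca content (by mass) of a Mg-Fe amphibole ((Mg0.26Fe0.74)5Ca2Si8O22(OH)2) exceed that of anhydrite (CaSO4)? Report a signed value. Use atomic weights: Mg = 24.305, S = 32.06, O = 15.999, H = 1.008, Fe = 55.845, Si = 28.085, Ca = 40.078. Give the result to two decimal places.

First mineral: 80.156 g Ca in 929.051 g formula = 8.63 wt% Ca.
Second mineral: 40.078 g Ca in 136.134 g formula = 29.44 wt% Ca.
8.63% − 29.44% gives a difference of -20.81 percentage points.

-20.81 percentage points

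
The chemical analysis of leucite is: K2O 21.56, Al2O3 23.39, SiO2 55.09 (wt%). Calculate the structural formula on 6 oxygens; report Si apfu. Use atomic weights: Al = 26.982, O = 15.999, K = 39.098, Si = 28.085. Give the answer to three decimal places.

21.56 wt% K2O ÷ 94.195 g/mol = 0.22889 mol, giving 0.45778 K and 0.22889 O.
23.39 wt% Al2O3 ÷ 101.961 g/mol = 0.22940 mol, giving 0.45880 Al and 0.68820 O.
55.09 wt% SiO2 ÷ 60.083 g/mol = 0.91690 mol, giving 0.91690 Si and 1.83380 O.
Oxygen sums to 2.75089; scaling by 6/2.75089 = 2.18111 puts the formula on 6 O.
Si: 0.91690 × 2.18111 = 2.000 atoms per formula unit.

2.000 Si apfu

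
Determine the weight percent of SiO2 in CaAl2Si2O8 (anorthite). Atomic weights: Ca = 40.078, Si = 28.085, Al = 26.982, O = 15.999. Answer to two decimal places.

43.19 wt%

Molar mass of CaAl2Si2O8 = 1·40.078 + 2·26.982 + 2·28.085 + 8·15.999 = 278.204 g/mol.
Each formula unit contains 2 Si, equivalent to 2/1 = 2.0000 mol SiO2.
M(SiO2) = 1×28.085 + 2×15.999 = 60.083 g/mol.
Mass of SiO2 per formula unit = 2.0000 × 60.083 = 120.166 g.
SiO2 wt% = 120.166 / 278.204 × 100 = 43.19%.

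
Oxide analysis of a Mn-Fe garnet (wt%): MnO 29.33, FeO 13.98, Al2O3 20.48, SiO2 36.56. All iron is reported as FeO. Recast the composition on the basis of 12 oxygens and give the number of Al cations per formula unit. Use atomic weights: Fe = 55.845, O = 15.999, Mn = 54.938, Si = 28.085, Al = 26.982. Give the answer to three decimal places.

1.986 Al apfu

MnO: 29.33/70.937 = 0.41347 mol → 0.41347 mol Mn, 0.41347 mol O.
FeO: 13.98/71.844 = 0.19459 mol → 0.19459 mol Fe, 0.19459 mol O.
Al2O3: 20.48/101.961 = 0.20086 mol → 0.40172 mol Al, 0.60258 mol O.
SiO2: 36.56/60.083 = 0.60849 mol → 0.60849 mol Si, 1.21698 mol O.
Total oxygen = 2.42762 mol. Normalization factor = 12/2.42762 = 4.94311.
Al per 12 O = 0.40172 × 4.94311 = 1.986.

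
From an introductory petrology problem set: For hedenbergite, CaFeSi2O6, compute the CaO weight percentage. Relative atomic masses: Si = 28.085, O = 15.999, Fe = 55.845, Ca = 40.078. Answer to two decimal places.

22.60 wt%

M(CaFeSi2O6) = 248.087 g/mol; M(CaO) = 56.077 g/mol.
Moles CaO per formula unit = 1 Ca ÷ 1 = 1.0000.
CaO fraction = (1.0000 × 56.077) / 248.087 = 56.077/248.087 = 0.2260.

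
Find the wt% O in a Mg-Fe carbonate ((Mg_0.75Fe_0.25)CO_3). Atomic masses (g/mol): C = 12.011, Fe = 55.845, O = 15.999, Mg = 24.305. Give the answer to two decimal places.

M((Mg_0.75Fe_0.25)CO_3) = 92.198 g/mol.
O contributes 3 × 15.999 = 47.997 g per mole.
47.997/92.198 = 0.5206 → 52.06%.

52.06 wt%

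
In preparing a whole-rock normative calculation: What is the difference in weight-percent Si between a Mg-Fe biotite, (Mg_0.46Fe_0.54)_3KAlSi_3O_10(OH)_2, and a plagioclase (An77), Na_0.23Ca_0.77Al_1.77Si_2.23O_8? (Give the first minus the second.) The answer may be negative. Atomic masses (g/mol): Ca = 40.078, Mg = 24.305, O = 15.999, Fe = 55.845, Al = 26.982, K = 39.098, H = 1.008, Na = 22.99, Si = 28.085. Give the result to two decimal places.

First mineral: 84.255 g Si in 468.349 g formula = 17.99 wt% Si.
Second mineral: 62.630 g Si in 274.527 g formula = 22.81 wt% Si.
17.99% − 22.81% gives a difference of -4.82 percentage points.

-4.82 percentage points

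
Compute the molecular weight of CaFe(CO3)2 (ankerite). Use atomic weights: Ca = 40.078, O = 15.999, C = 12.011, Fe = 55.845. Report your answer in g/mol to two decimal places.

The formula mass is the sum 1*40.078 + 1*55.845 + 2*12.011 + 6*15.999.

215.94 g/mol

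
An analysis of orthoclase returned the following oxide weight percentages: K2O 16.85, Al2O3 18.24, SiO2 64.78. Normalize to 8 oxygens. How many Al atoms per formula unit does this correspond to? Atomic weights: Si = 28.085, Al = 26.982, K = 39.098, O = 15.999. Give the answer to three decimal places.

0.997 Al apfu

K2O (M=94.195): mol = 0.17888; K = 0.35776, O = 0.17888.
Al2O3 (M=101.961): mol = 0.17889; Al = 0.35778, O = 0.53667.
SiO2 (M=60.083): mol = 1.07818; Si = 1.07818, O = 2.15636.
ΣO = 2.87191; factor = 8/ΣO = 2.78560.
Al apfu = 0.35778 × 2.78560 = 0.997.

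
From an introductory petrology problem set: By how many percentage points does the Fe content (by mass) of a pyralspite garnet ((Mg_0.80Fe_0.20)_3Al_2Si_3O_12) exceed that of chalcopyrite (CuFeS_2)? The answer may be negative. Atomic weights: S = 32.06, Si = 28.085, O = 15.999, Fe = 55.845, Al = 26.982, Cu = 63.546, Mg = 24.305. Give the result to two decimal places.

M((Mg_0.80Fe_0.20)_3Al_2Si_3O_12) = 422.046 g/mol, so wt% Fe = 33.507/422.046 × 100 = 7.94%.
M(CuFeS_2) = 183.511 g/mol, so wt% Fe = 55.845/183.511 × 100 = 30.43%.
7.94 − 30.43 = -22.49 pp.

-22.49 percentage points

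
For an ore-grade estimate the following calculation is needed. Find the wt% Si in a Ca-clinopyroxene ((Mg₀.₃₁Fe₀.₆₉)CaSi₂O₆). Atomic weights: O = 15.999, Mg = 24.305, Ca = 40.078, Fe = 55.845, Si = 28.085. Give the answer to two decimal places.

23.57 weight percent

Formula mass = 0.31·24.305 + 0.69·55.845 + 1·40.078 + 2·28.085 + 6·15.999 = 238.310 g/mol, of which 56.170 g is Si.
So Si makes up 56.170/238.310 = 0.2357 of the mass, i.e. 23.57%.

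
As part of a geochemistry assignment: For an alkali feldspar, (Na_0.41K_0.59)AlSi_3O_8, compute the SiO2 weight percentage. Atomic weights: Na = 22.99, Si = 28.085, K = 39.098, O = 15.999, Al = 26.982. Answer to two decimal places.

66.34 wt%

Molar mass of (Na_0.41K_0.59)AlSi_3O_8 = 0.41·22.99 + 0.59·39.098 + 1·26.982 + 3·28.085 + 8·15.999 = 271.723 g/mol.
Each formula unit contains 3 Si, equivalent to 3/1 = 3.0000 mol SiO2.
M(SiO2) = 1×28.085 + 2×15.999 = 60.083 g/mol.
Mass of SiO2 per formula unit = 3.0000 × 60.083 = 180.249 g.
SiO2 wt% = 180.249 / 271.723 × 100 = 66.34%.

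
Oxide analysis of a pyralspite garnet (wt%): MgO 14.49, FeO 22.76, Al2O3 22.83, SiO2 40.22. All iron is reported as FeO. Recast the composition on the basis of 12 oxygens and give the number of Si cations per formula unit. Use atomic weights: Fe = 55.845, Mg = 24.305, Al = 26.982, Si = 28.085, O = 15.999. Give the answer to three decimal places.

2.990 Si apfu

MgO (M=40.304): mol = 0.35952; Mg = 0.35952, O = 0.35952.
FeO (M=71.844): mol = 0.31680; Fe = 0.31680, O = 0.31680.
Al2O3 (M=101.961): mol = 0.22391; Al = 0.44782, O = 0.67173.
SiO2 (M=60.083): mol = 0.66941; Si = 0.66941, O = 1.33882.
ΣO = 2.68687; factor = 12/ΣO = 4.46616.
Si apfu = 0.66941 × 4.46616 = 2.990.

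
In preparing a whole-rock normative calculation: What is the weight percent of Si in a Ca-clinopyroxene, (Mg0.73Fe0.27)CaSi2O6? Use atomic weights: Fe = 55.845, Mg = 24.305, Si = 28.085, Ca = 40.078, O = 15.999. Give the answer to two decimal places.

Formula mass = 0.73·24.305 + 0.27·55.845 + 1·40.078 + 2·28.085 + 6·15.999 = 225.063 g/mol, of which 56.170 g is Si.
So Si makes up 56.170/225.063 = 0.2496 of the mass, i.e. 24.96%.

24.96 mass %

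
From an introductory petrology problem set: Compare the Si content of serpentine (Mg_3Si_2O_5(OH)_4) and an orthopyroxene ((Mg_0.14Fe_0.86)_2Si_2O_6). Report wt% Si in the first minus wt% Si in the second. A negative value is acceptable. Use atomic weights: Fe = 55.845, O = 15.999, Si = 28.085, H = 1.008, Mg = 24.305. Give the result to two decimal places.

First mineral: 56.170 g Si in 277.108 g formula = 20.27 wt% Si.
Second mineral: 56.170 g Si in 255.023 g formula = 22.03 wt% Si.
20.27% − 22.03% gives a difference of -1.76 percentage points.

-1.76 percentage points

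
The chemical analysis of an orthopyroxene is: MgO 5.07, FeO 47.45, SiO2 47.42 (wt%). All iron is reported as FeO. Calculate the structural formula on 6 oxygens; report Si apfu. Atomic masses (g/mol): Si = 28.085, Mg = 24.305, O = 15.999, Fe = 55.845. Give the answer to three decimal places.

2.003 Si apfu

MgO: 5.07/40.304 = 0.12579 mol → 0.12579 mol Mg, 0.12579 mol O.
FeO: 47.45/71.844 = 0.66046 mol → 0.66046 mol Fe, 0.66046 mol O.
SiO2: 47.42/60.083 = 0.78924 mol → 0.78924 mol Si, 1.57848 mol O.
Total oxygen = 2.36473 mol. Normalization factor = 6/2.36473 = 2.53729.
Si per 6 O = 0.78924 × 2.53729 = 2.003.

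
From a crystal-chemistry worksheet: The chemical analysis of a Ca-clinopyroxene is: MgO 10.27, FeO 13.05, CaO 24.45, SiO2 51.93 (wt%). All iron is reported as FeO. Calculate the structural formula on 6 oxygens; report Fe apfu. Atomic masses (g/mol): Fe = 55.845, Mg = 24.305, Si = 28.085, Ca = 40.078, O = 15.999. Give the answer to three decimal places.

0.419 Fe apfu

10.27 wt% MgO ÷ 40.304 g/mol = 0.25481 mol, giving 0.25481 Mg and 0.25481 O.
13.05 wt% FeO ÷ 71.844 g/mol = 0.18164 mol, giving 0.18164 Fe and 0.18164 O.
24.45 wt% CaO ÷ 56.077 g/mol = 0.43601 mol, giving 0.43601 Ca and 0.43601 O.
51.93 wt% SiO2 ÷ 60.083 g/mol = 0.86430 mol, giving 0.86430 Si and 1.72860 O.
Oxygen sums to 2.60106; scaling by 6/2.60106 = 2.30675 puts the formula on 6 O.
Fe: 0.18164 × 2.30675 = 0.419 atoms per formula unit.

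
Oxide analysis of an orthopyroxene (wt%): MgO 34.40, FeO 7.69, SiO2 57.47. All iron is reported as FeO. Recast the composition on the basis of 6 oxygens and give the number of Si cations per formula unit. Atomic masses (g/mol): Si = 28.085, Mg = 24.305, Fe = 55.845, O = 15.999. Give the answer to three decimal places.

1.997 Si apfu

MgO (M=40.304): mol = 0.85351; Mg = 0.85351, O = 0.85351.
FeO (M=71.844): mol = 0.10704; Fe = 0.10704, O = 0.10704.
SiO2 (M=60.083): mol = 0.95651; Si = 0.95651, O = 1.91302.
ΣO = 2.87357; factor = 6/ΣO = 2.08800.
Si apfu = 0.95651 × 2.08800 = 1.997.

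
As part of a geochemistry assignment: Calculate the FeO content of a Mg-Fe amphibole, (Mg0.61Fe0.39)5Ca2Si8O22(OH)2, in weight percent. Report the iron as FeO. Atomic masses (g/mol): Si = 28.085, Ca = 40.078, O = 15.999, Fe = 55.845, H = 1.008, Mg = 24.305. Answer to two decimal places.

Molar mass of (Mg0.61Fe0.39)5Ca2Si8O22(OH)2 = 3.05·24.305 + 1.95·55.845 + 2·40.078 + 8·28.085 + 24·15.999 + 2·1.008 = 873.856 g/mol.
Each formula unit contains 1.95 Fe, equivalent to 1.95/1 = 1.9500 mol FeO.
M(FeO) = 1×55.845 + 1×15.999 = 71.844 g/mol.
Mass of FeO per formula unit = 1.9500 × 71.844 = 140.096 g.
FeO wt% = 140.096 / 873.856 × 100 = 16.03%.

16.03 wt%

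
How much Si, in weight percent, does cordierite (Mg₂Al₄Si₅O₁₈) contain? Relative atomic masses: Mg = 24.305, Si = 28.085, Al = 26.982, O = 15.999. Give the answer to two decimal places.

24.01 weight percent

M(Mg₂Al₄Si₅O₁₈) = 584.945 g/mol.
Si contributes 5 × 28.085 = 140.425 g per mole.
140.425/584.945 = 0.2401 → 24.01%.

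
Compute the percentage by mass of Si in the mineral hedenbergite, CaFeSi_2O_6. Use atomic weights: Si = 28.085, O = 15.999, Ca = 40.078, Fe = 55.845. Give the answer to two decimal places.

Formula mass = 1×40.078 + 1×55.845 + 2×28.085 + 6×15.999 = 248.087 g/mol, of which 56.170 g is Si.
So Si makes up 56.170/248.087 = 0.2264 of the mass, i.e. 22.64%.

22.64 mass %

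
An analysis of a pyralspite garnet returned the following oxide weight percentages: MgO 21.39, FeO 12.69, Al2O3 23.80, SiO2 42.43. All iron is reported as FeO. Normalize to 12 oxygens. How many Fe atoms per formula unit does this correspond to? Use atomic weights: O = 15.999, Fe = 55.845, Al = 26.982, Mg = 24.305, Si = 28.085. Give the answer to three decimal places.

MgO: 21.39/40.304 = 0.53072 mol → 0.53072 mol Mg, 0.53072 mol O.
FeO: 12.69/71.844 = 0.17663 mol → 0.17663 mol Fe, 0.17663 mol O.
Al2O3: 23.80/101.961 = 0.23342 mol → 0.46684 mol Al, 0.70026 mol O.
SiO2: 42.43/60.083 = 0.70619 mol → 0.70619 mol Si, 1.41238 mol O.
Total oxygen = 2.81999 mol. Normalization factor = 12/2.81999 = 4.25533.
Fe per 12 O = 0.17663 × 4.25533 = 0.752.

0.752 Fe apfu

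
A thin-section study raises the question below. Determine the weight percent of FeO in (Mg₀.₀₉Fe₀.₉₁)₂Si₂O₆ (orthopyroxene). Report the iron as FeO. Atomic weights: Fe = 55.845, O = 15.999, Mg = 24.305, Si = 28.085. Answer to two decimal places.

50.65 wt%

Molar mass of (Mg₀.₀₉Fe₀.₉₁)₂Si₂O₆ = 0.18×24.305 + 1.82×55.845 + 2×28.085 + 6×15.999 = 258.177 g/mol.
Each formula unit contains 1.82 Fe, equivalent to 1.82/1 = 1.8200 mol FeO.
M(FeO) = 1×55.845 + 1×15.999 = 71.844 g/mol.
Mass of FeO per formula unit = 1.8200 × 71.844 = 130.756 g.
FeO wt% = 130.756 / 258.177 × 100 = 50.65%.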